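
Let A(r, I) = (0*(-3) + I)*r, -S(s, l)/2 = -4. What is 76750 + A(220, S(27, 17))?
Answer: 78510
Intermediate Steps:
S(s, l) = 8 (S(s, l) = -2*(-4) = 8)
A(r, I) = I*r (A(r, I) = (0 + I)*r = I*r)
76750 + A(220, S(27, 17)) = 76750 + 8*220 = 76750 + 1760 = 78510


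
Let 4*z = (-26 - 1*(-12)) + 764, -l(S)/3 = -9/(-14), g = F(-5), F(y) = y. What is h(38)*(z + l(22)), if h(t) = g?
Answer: -6495/7 ≈ -927.86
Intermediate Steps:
g = -5
h(t) = -5
l(S) = -27/14 (l(S) = -(-27)/(-14) = -(-27)*(-1)/14 = -3*9/14 = -27/14)
z = 375/2 (z = ((-26 - 1*(-12)) + 764)/4 = ((-26 + 12) + 764)/4 = (-14 + 764)/4 = (1/4)*750 = 375/2 ≈ 187.50)
h(38)*(z + l(22)) = -5*(375/2 - 27/14) = -5*1299/7 = -6495/7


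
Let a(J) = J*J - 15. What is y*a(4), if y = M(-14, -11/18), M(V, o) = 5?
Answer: 5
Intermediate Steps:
y = 5
a(J) = -15 + J**2 (a(J) = J**2 - 15 = -15 + J**2)
y*a(4) = 5*(-15 + 4**2) = 5*(-15 + 16) = 5*1 = 5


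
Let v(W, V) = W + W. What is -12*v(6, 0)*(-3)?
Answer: 432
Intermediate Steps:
v(W, V) = 2*W
-12*v(6, 0)*(-3) = -24*6*(-3) = -12*12*(-3) = -144*(-3) = 432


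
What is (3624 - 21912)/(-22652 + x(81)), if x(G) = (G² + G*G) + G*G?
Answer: 18288/2969 ≈ 6.1597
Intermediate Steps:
x(G) = 3*G² (x(G) = (G² + G²) + G² = 2*G² + G² = 3*G²)
(3624 - 21912)/(-22652 + x(81)) = (3624 - 21912)/(-22652 + 3*81²) = -18288/(-22652 + 3*6561) = -18288/(-22652 + 19683) = -18288/(-2969) = -18288*(-1/2969) = 18288/2969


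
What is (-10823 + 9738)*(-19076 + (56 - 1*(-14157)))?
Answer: 5276355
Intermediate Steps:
(-10823 + 9738)*(-19076 + (56 - 1*(-14157))) = -1085*(-19076 + (56 + 14157)) = -1085*(-19076 + 14213) = -1085*(-4863) = 5276355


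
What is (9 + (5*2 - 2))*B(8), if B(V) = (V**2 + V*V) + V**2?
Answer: 3264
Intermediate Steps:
B(V) = 3*V**2 (B(V) = (V**2 + V**2) + V**2 = 2*V**2 + V**2 = 3*V**2)
(9 + (5*2 - 2))*B(8) = (9 + (5*2 - 2))*(3*8**2) = (9 + (10 - 2))*(3*64) = (9 + 8)*192 = 17*192 = 3264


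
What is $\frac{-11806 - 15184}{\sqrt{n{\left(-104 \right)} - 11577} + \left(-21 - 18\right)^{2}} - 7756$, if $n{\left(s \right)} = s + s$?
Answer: $\frac{2 \left(- 3878 \sqrt{11785} + 5911933 i\right)}{\sqrt{11785} - 1521 i} \approx -7773.7 + 1.2601 i$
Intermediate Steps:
$n{\left(s \right)} = 2 s$
$\frac{-11806 - 15184}{\sqrt{n{\left(-104 \right)} - 11577} + \left(-21 - 18\right)^{2}} - 7756 = \frac{-11806 - 15184}{\sqrt{2 \left(-104\right) - 11577} + \left(-21 - 18\right)^{2}} - 7756 = - \frac{26990}{\sqrt{-208 - 11577} + \left(-39\right)^{2}} - 7756 = - \frac{26990}{\sqrt{-11785} + 1521} - 7756 = - \frac{26990}{i \sqrt{11785} + 1521} - 7756 = - \frac{26990}{1521 + i \sqrt{11785}} - 7756 = -7756 - \frac{26990}{1521 + i \sqrt{11785}}$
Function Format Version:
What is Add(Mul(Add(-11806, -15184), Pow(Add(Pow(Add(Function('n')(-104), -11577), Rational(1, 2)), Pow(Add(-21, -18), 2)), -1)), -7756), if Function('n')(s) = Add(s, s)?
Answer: Mul(2, Pow(Add(Pow(11785, Rational(1, 2)), Mul(-1521, I)), -1), Add(Mul(-3878, Pow(11785, Rational(1, 2))), Mul(5911933, I))) ≈ Add(-7773.7, Mul(1.2601, I))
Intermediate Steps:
Function('n')(s) = Mul(2, s)
Add(Mul(Add(-11806, -15184), Pow(Add(Pow(Add(Function('n')(-104), -11577), Rational(1, 2)), Pow(Add(-21, -18), 2)), -1)), -7756) = Add(Mul(Add(-11806, -15184), Pow(Add(Pow(Add(Mul(2, -104), -11577), Rational(1, 2)), Pow(Add(-21, -18), 2)), -1)), -7756) = Add(Mul(-26990, Pow(Add(Pow(Add(-208, -11577), Rational(1, 2)), Pow(-39, 2)), -1)), -7756) = Add(Mul(-26990, Pow(Add(Pow(-11785, Rational(1, 2)), 1521), -1)), -7756) = Add(Mul(-26990, Pow(Add(Mul(I, Pow(11785, Rational(1, 2))), 1521), -1)), -7756) = Add(Mul(-26990, Pow(Add(1521, Mul(I, Pow(11785, Rational(1, 2)))), -1)), -7756) = Add(-7756, Mul(-26990, Pow(Add(1521, Mul(I, Pow(11785, Rational(1, 2)))), -1)))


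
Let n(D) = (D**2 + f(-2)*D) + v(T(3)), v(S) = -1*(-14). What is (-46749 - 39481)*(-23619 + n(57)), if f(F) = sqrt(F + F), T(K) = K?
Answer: 1755297880 - 9830220*I ≈ 1.7553e+9 - 9.8302e+6*I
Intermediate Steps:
v(S) = 14
f(F) = sqrt(2)*sqrt(F) (f(F) = sqrt(2*F) = sqrt(2)*sqrt(F))
n(D) = 14 + D**2 + 2*I*D (n(D) = (D**2 + (sqrt(2)*sqrt(-2))*D) + 14 = (D**2 + (sqrt(2)*(I*sqrt(2)))*D) + 14 = (D**2 + (2*I)*D) + 14 = (D**2 + 2*I*D) + 14 = 14 + D**2 + 2*I*D)
(-46749 - 39481)*(-23619 + n(57)) = (-46749 - 39481)*(-23619 + (14 + 57**2 + 2*I*57)) = -86230*(-23619 + (14 + 3249 + 114*I)) = -86230*(-23619 + (3263 + 114*I)) = -86230*(-20356 + 114*I) = 1755297880 - 9830220*I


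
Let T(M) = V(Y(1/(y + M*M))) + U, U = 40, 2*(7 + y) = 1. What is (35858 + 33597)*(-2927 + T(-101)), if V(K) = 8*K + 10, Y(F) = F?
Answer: -4074170360335/20389 ≈ -1.9982e+8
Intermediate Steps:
y = -13/2 (y = -7 + (½)*1 = -7 + ½ = -13/2 ≈ -6.5000)
V(K) = 10 + 8*K
T(M) = 50 + 8/(-13/2 + M²) (T(M) = (10 + 8/(-13/2 + M*M)) + 40 = (10 + 8/(-13/2 + M²)) + 40 = 50 + 8/(-13/2 + M²))
(35858 + 33597)*(-2927 + T(-101)) = (35858 + 33597)*(-2927 + 2*(-317 + 50*(-101)²)/(-13 + 2*(-101)²)) = 69455*(-2927 + 2*(-317 + 50*10201)/(-13 + 2*10201)) = 69455*(-2927 + 2*(-317 + 510050)/(-13 + 20402)) = 69455*(-2927 + 2*509733/20389) = 69455*(-2927 + 2*(1/20389)*509733) = 69455*(-2927 + 1019466/20389) = 69455*(-58659137/20389) = -4074170360335/20389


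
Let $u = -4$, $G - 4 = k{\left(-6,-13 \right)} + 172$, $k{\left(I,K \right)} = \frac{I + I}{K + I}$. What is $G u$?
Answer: $- \frac{13424}{19} \approx -706.53$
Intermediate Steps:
$k{\left(I,K \right)} = \frac{2 I}{I + K}$
$G = \frac{3356}{19}$ ($G = 4 + \left(2 \left(-6\right) \frac{1}{-6 - 13} + 172\right) = 4 + \left(2 \left(-6\right) \frac{1}{-19} + 172\right) = 4 + \left(2 \left(-6\right) \left(- \frac{1}{19}\right) + 172\right) = 4 + \left(\frac{12}{19} + 172\right) = 4 + \frac{3280}{19} = \frac{3356}{19} \approx 176.63$)
$G u = \frac{3356}{19} \left(-4\right) = - \frac{13424}{19}$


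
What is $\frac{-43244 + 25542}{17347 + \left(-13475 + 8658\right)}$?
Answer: $- \frac{8851}{6265} \approx -1.4128$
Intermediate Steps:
$\frac{-43244 + 25542}{17347 + \left(-13475 + 8658\right)} = - \frac{17702}{17347 - 4817} = - \frac{17702}{12530} = \left(-17702\right) \frac{1}{12530} = - \frac{8851}{6265}$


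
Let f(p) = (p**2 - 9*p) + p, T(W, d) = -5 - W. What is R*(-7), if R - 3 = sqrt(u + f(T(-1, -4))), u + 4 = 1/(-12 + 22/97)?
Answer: -21 - 7*sqrt(57272442)/1142 ≈ -67.388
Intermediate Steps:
f(p) = p**2 - 8*p
u = -4665/1142 (u = -4 + 1/(-12 + 22/97) = -4 + 1/(-1142/97) = -4 - 97/1142 = -4665/1142 ≈ -4.0849)
R = 3 + sqrt(57272442)/1142 (R = 3 + sqrt(-4665/1142 + (-5 - 1*(-1))*(-8 + (-5 - 1*(-1)))) = 3 + sqrt(-4665/1142 + (-5 + 1)*(-8 + (-5 + 1))) = 3 + sqrt(-4665/1142 - 4*(-8 - 4)) = 3 + sqrt(-4665/1142 - 4*(-12)) = 3 + sqrt(-4665/1142 + 48) = 3 + sqrt(50151/1142) = 3 + sqrt(57272442)/1142 ≈ 9.6268)
R*(-7) = (3 + sqrt(57272442)/1142)*(-7) = -21 - 7*sqrt(57272442)/1142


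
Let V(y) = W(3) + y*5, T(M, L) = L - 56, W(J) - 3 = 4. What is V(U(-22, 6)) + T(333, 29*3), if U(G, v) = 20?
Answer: 138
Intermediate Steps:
W(J) = 7 (W(J) = 3 + 4 = 7)
T(M, L) = -56 + L
V(y) = 7 + 5*y (V(y) = 7 + y*5 = 7 + 5*y)
V(U(-22, 6)) + T(333, 29*3) = (7 + 5*20) + (-56 + 29*3) = (7 + 100) + (-56 + 87) = 107 + 31 = 138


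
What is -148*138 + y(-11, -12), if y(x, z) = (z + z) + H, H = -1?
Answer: -20449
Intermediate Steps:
y(x, z) = -1 + 2*z (y(x, z) = (z + z) - 1 = 2*z - 1 = -1 + 2*z)
-148*138 + y(-11, -12) = -148*138 + (-1 + 2*(-12)) = -20424 + (-1 - 24) = -20424 - 25 = -20449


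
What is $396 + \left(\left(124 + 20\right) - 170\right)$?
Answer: $370$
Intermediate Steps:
$396 + \left(\left(124 + 20\right) - 170\right) = 396 + \left(144 - 170\right) = 396 - 26 = 370$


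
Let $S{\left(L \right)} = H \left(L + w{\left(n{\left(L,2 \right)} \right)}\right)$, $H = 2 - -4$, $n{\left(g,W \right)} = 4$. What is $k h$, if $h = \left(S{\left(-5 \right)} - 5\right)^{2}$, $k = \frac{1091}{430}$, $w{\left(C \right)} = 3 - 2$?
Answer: $\frac{917531}{430} \approx 2133.8$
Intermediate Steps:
$w{\left(C \right)} = 1$ ($w{\left(C \right)} = 3 - 2 = 1$)
$H = 6$ ($H = 2 + 4 = 6$)
$S{\left(L \right)} = 6 + 6 L$ ($S{\left(L \right)} = 6 \left(L + 1\right) = 6 \left(1 + L\right) = 6 + 6 L$)
$k = \frac{1091}{430}$ ($k = 1091 \cdot \frac{1}{430} = \frac{1091}{430} \approx 2.5372$)
$h = 841$ ($h = \left(\left(6 + 6 \left(-5\right)\right) - 5\right)^{2} = \left(\left(6 - 30\right) - 5\right)^{2} = \left(-24 - 5\right)^{2} = \left(-29\right)^{2} = 841$)
$k h = \frac{1091}{430} \cdot 841 = \frac{917531}{430}$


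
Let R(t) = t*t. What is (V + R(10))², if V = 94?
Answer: 37636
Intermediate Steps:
R(t) = t²
(V + R(10))² = (94 + 10²)² = (94 + 100)² = 194² = 37636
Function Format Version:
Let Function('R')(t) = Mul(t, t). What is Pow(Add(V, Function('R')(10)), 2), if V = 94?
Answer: 37636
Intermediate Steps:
Function('R')(t) = Pow(t, 2)
Pow(Add(V, Function('R')(10)), 2) = Pow(Add(94, Pow(10, 2)), 2) = Pow(Add(94, 100), 2) = Pow(194, 2) = 37636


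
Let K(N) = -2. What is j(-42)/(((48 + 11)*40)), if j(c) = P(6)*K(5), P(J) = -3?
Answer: 3/1180 ≈ 0.0025424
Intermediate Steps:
j(c) = 6 (j(c) = -3*(-2) = 6)
j(-42)/(((48 + 11)*40)) = 6/(((48 + 11)*40)) = 6/((59*40)) = 6/2360 = 6*(1/2360) = 3/1180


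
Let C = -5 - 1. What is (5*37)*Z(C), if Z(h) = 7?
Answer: 1295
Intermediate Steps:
C = -6
(5*37)*Z(C) = (5*37)*7 = 185*7 = 1295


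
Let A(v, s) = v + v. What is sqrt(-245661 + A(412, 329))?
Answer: I*sqrt(244837) ≈ 494.81*I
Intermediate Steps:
A(v, s) = 2*v
sqrt(-245661 + A(412, 329)) = sqrt(-245661 + 2*412) = sqrt(-245661 + 824) = sqrt(-244837) = I*sqrt(244837)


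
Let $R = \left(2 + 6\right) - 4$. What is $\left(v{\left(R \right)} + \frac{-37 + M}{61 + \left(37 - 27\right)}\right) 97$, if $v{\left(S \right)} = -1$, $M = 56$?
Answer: $- \frac{5044}{71} \approx -71.042$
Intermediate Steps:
$R = 4$ ($R = 8 - 4 = 4$)
$\left(v{\left(R \right)} + \frac{-37 + M}{61 + \left(37 - 27\right)}\right) 97 = \left(-1 + \frac{-37 + 56}{61 + \left(37 - 27\right)}\right) 97 = \left(-1 + \frac{19}{61 + \left(37 - 27\right)}\right) 97 = \left(-1 + \frac{19}{61 + 10}\right) 97 = \left(-1 + \frac{19}{71}\right) 97 = \left(- \frac{52}{71}\right) 97 = - \frac{5044}{71}$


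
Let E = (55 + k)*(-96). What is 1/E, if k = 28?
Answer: -1/7968 ≈ -0.00012550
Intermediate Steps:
E = -7968 (E = (55 + 28)*(-96) = 83*(-96) = -7968)
1/E = 1/(-7968) = -1/7968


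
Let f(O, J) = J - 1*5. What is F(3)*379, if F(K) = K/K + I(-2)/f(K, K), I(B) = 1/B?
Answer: 1895/4 ≈ 473.75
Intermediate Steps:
f(O, J) = -5 + J (f(O, J) = J - 5 = -5 + J)
F(K) = 1 - 1/(2*(-5 + K)) (F(K) = K/K + 1/((-2)*(-5 + K)) = 1 - 1/(2*(-5 + K)))
F(3)*379 = ((-11/2 + 3)/(-5 + 3))*379 = (-5/2/(-2))*379 = -½*(-5/2)*379 = (5/4)*379 = 1895/4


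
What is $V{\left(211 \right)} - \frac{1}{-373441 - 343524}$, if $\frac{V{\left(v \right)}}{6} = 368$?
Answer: $\frac{1583058721}{716965} \approx 2208.0$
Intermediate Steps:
$V{\left(v \right)} = 2208$ ($V{\left(v \right)} = 6 \cdot 368 = 2208$)
$V{\left(211 \right)} - \frac{1}{-373441 - 343524} = 2208 - \frac{1}{-373441 - 343524} = 2208 - \frac{1}{-716965} = 2208 - - \frac{1}{716965} = 2208 + \frac{1}{716965} = \frac{1583058721}{716965}$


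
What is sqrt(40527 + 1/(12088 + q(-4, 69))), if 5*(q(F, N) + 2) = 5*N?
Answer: sqrt(5987622113330)/12155 ≈ 201.31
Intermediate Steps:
q(F, N) = -2 + N (q(F, N) = -2 + (5*N)/5 = -2 + N)
sqrt(40527 + 1/(12088 + q(-4, 69))) = sqrt(40527 + 1/(12088 + (-2 + 69))) = sqrt(40527 + 1/(12088 + 67)) = sqrt(40527 + 1/12155) = sqrt(492605686/12155) = sqrt(5987622113330)/12155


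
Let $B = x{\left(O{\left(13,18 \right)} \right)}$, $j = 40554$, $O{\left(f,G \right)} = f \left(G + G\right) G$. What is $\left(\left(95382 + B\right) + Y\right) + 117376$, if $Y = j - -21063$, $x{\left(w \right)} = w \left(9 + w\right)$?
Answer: $71313967$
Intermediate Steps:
$O{\left(f,G \right)} = 2 f G^{2}$ ($O{\left(f,G \right)} = f 2 G G = 2 G f G = 2 f G^{2}$)
$Y = 61617$ ($Y = 40554 - -21063 = 40554 + 21063 = 61617$)
$B = 71039592$ ($B = 2 \cdot 13 \cdot 18^{2} \left(9 + 2 \cdot 13 \cdot 18^{2}\right) = 2 \cdot 13 \cdot 324 \left(9 + 2 \cdot 13 \cdot 324\right) = 8424 \left(9 + 8424\right) = 8424 \cdot 8433 = 71039592$)
$\left(\left(95382 + B\right) + Y\right) + 117376 = \left(\left(95382 + 71039592\right) + 61617\right) + 117376 = \left(71134974 + 61617\right) + 117376 = 71196591 + 117376 = 71313967$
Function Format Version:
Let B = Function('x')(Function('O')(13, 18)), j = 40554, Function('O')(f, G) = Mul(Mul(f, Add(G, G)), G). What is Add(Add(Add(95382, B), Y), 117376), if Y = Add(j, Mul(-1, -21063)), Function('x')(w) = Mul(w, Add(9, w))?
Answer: 71313967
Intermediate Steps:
Function('O')(f, G) = Mul(2, f, Pow(G, 2)) (Function('O')(f, G) = Mul(Mul(f, Mul(2, G)), G) = Mul(Mul(2, G, f), G) = Mul(2, f, Pow(G, 2)))
Y = 61617 (Y = Add(40554, Mul(-1, -21063)) = Add(40554, 21063) = 61617)
B = 71039592 (B = Mul(Mul(2, 13, Pow(18, 2)), Add(9, Mul(2, 13, Pow(18, 2)))) = Mul(Mul(2, 13, 324), Add(9, Mul(2, 13, 324))) = Mul(8424, Add(9, 8424)) = Mul(8424, 8433) = 71039592)
Add(Add(Add(95382, B), Y), 117376) = Add(Add(Add(95382, 71039592), 61617), 117376) = Add(Add(71134974, 61617), 117376) = Add(71196591, 117376) = 71313967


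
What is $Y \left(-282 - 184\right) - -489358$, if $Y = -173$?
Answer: $569976$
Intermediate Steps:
$Y \left(-282 - 184\right) - -489358 = - 173 \left(-282 - 184\right) - -489358 = - 173 \left(-282 - 184\right) + 489358 = \left(-173\right) \left(-466\right) + 489358 = 80618 + 489358 = 569976$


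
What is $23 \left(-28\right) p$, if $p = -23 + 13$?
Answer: $6440$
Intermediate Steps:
$p = -10$
$23 \left(-28\right) p = 23 \left(-28\right) \left(-10\right) = \left(-644\right) \left(-10\right) = 6440$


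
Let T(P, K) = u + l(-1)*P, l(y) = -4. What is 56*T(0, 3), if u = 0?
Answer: 0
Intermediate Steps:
T(P, K) = -4*P (T(P, K) = 0 - 4*P = -4*P)
56*T(0, 3) = 56*(-4*0) = 56*0 = 0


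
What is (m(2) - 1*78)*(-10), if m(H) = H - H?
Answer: 780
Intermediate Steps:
m(H) = 0
(m(2) - 1*78)*(-10) = (0 - 1*78)*(-10) = (0 - 78)*(-10) = -78*(-10) = 780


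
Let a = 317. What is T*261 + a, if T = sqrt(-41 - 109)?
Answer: 317 + 1305*I*sqrt(6) ≈ 317.0 + 3196.6*I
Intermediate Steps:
T = 5*I*sqrt(6) (T = sqrt(-150) = 5*I*sqrt(6) ≈ 12.247*I)
T*261 + a = (5*I*sqrt(6))*261 + 317 = 1305*I*sqrt(6) + 317 = 317 + 1305*I*sqrt(6)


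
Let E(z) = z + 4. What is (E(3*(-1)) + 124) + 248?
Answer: 373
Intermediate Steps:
E(z) = 4 + z
(E(3*(-1)) + 124) + 248 = ((4 + 3*(-1)) + 124) + 248 = ((4 - 3) + 124) + 248 = (1 + 124) + 248 = 125 + 248 = 373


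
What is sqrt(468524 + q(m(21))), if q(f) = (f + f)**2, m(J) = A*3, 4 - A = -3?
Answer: 4*sqrt(29393) ≈ 685.78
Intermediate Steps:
A = 7 (A = 4 - 1*(-3) = 4 + 3 = 7)
m(J) = 21 (m(J) = 7*3 = 21)
q(f) = 4*f**2 (q(f) = (2*f)**2 = 4*f**2)
sqrt(468524 + q(m(21))) = sqrt(468524 + 4*21**2) = sqrt(468524 + 4*441) = sqrt(468524 + 1764) = sqrt(470288) = 4*sqrt(29393)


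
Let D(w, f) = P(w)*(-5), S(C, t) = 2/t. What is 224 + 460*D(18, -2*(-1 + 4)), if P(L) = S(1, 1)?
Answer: -4376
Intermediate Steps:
P(L) = 2 (P(L) = 2/1 = 2*1 = 2)
D(w, f) = -10 (D(w, f) = 2*(-5) = -10)
224 + 460*D(18, -2*(-1 + 4)) = 224 + 460*(-10) = 224 - 4600 = -4376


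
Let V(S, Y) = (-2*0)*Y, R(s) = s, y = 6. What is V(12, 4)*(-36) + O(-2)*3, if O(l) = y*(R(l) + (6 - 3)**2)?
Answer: 126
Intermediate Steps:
V(S, Y) = 0 (V(S, Y) = 0*Y = 0)
O(l) = 54 + 6*l (O(l) = 6*(l + (6 - 3)**2) = 6*(l + 3**2) = 6*(l + 9) = 6*(9 + l) = 54 + 6*l)
V(12, 4)*(-36) + O(-2)*3 = 0*(-36) + (54 + 6*(-2))*3 = 0 + (54 - 12)*3 = 0 + 42*3 = 0 + 126 = 126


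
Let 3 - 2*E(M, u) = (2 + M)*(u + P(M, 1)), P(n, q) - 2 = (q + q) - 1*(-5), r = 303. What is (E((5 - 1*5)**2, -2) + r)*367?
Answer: 218365/2 ≈ 1.0918e+5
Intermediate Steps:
P(n, q) = 7 + 2*q (P(n, q) = 2 + ((q + q) - 1*(-5)) = 2 + (2*q + 5) = 2 + (5 + 2*q) = 7 + 2*q)
E(M, u) = 3/2 - (2 + M)*(9 + u)/2 (E(M, u) = 3/2 - (2 + M)*(u + (7 + 2*1))/2 = 3/2 - (2 + M)*(u + (7 + 2))/2 = 3/2 - (2 + M)*(u + 9)/2 = 3/2 - (2 + M)*(9 + u)/2)
(E((5 - 1*5)**2, -2) + r)*367 = ((-15/2 - 1*(-2) - 9*(5 - 1*5)**2/2 - 1/2*(5 - 1*5)**2*(-2)) + 303)*367 = ((-15/2 + 2 - 9*(5 - 5)**2/2 - 1/2*(5 - 5)**2*(-2)) + 303)*367 = ((-15/2 + 2 - 9/2*0**2 - 1/2*0**2*(-2)) + 303)*367 = ((-15/2 + 2 - 9/2*0 - 1/2*0*(-2)) + 303)*367 = ((-15/2 + 2 + 0 + 0) + 303)*367 = (-11/2 + 303)*367 = (595/2)*367 = 218365/2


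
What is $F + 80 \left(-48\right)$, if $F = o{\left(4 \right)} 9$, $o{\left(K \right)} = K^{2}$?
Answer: $-3696$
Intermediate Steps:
$F = 144$ ($F = 4^{2} \cdot 9 = 16 \cdot 9 = 144$)
$F + 80 \left(-48\right) = 144 + 80 \left(-48\right) = 144 - 3840 = -3696$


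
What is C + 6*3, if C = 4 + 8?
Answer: 30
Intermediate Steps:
C = 12
C + 6*3 = 12 + 6*3 = 12 + 18 = 30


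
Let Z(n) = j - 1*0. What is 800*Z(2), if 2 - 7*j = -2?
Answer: 3200/7 ≈ 457.14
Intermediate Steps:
j = 4/7 (j = 2/7 - 1/7*(-2) = 2/7 + 2/7 = 4/7 ≈ 0.57143)
Z(n) = 4/7 (Z(n) = 4/7 - 1*0 = 4/7 + 0 = 4/7)
800*Z(2) = 800*(4/7) = 3200/7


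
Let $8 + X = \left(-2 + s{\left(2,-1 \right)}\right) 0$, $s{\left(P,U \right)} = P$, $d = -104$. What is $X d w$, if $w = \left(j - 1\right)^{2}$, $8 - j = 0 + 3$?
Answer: $13312$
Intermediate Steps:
$j = 5$ ($j = 8 - \left(0 + 3\right) = 8 - 3 = 5$)
$w = 16$ ($w = \left(5 - 1\right)^{2} = 4^{2} = 16$)
$X = -8$ ($X = -8 + \left(-2 + 2\right) 0 = -8 + 0 \cdot 0 = -8 + 0 = -8$)
$X d w = \left(-8\right) \left(-104\right) 16 = 832 \cdot 16 = 13312$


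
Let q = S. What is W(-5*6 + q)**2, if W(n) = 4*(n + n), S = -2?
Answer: 65536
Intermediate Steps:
q = -2
W(n) = 8*n (W(n) = 4*(2*n) = 8*n)
W(-5*6 + q)**2 = (8*(-5*6 - 2))**2 = (8*(-30 - 2))**2 = (8*(-32))**2 = (-256)**2 = 65536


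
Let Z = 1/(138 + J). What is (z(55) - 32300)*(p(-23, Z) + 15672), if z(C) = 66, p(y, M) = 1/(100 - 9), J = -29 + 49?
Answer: -45970615802/91 ≈ -5.0517e+8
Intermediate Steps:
J = 20
Z = 1/158 (Z = 1/(138 + 20) = 1/158 ≈ 0.0063291)
p(y, M) = 1/91
(z(55) - 32300)*(p(-23, Z) + 15672) = (66 - 32300)*(1/91 + 15672) = -32234*1426153/91 = -45970615802/91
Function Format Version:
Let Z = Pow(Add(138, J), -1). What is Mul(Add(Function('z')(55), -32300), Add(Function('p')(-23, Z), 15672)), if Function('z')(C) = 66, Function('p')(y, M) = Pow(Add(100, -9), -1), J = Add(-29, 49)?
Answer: Rational(-45970615802, 91) ≈ -5.0517e+8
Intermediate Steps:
J = 20
Z = Rational(1, 158) (Z = Pow(Add(138, 20), -1) = Pow(158, -1) = Rational(1, 158) ≈ 0.0063291)
Function('p')(y, M) = Rational(1, 91) (Function('p')(y, M) = Pow(91, -1) = Rational(1, 91))
Mul(Add(Function('z')(55), -32300), Add(Function('p')(-23, Z), 15672)) = Mul(Add(66, -32300), Add(Rational(1, 91), 15672)) = Mul(-32234, Rational(1426153, 91)) = Rational(-45970615802, 91)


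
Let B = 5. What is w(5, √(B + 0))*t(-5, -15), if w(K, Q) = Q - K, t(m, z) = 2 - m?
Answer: -35 + 7*√5 ≈ -19.348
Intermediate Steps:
w(5, √(B + 0))*t(-5, -15) = (√(5 + 0) - 1*5)*(2 - 1*(-5)) = (√5 - 5)*(2 + 5) = (-5 + √5)*7 = -35 + 7*√5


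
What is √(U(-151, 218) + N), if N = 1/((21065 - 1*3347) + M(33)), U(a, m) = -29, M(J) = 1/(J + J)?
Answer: I*√39656571186635/1169389 ≈ 5.3852*I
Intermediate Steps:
M(J) = 1/(2*J)
N = 66/1169389 (N = 1/((21065 - 1*3347) + (½)/33) = 1/((21065 - 3347) + (½)*(1/33)) = 1/(17718 + 1/66) = 1/(1169389/66) = 66/1169389 ≈ 5.6440e-5)
√(U(-151, 218) + N) = √(-29 + 66/1169389) = √(-33912215/1169389) = I*√39656571186635/1169389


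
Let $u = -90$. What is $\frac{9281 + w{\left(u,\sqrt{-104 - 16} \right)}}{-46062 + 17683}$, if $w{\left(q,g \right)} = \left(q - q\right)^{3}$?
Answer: $- \frac{9281}{28379} \approx -0.32704$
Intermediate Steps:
$w{\left(q,g \right)} = 0$ ($w{\left(q,g \right)} = 0^{3} = 0$)
$\frac{9281 + w{\left(u,\sqrt{-104 - 16} \right)}}{-46062 + 17683} = \frac{9281 + 0}{-46062 + 17683} = \frac{9281}{-28379} = 9281 \left(- \frac{1}{28379}\right) = - \frac{9281}{28379}$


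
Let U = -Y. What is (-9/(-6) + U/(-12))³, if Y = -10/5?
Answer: 64/27 ≈ 2.3704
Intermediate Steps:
Y = -2 (Y = -10*⅕ = -2)
U = 2 (U = -1*(-2) = 2)
(-9/(-6) + U/(-12))³ = (-9/(-6) + 2/(-12))³ = (-9*(-⅙) + 2*(-1/12))³ = (3/2 - ⅙)³ = (4/3)³ = 64/27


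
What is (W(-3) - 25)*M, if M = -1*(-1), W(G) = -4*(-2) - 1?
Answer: -18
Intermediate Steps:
W(G) = 7 (W(G) = 8 - 1 = 7)
M = 1
(W(-3) - 25)*M = (7 - 25)*1 = -18*1 = -18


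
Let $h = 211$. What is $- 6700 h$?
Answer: $-1413700$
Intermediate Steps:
$- 6700 h = \left(-6700\right) 211 = -1413700$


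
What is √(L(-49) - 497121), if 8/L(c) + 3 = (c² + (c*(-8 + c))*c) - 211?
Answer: I*√502104638085/1005 ≈ 705.07*I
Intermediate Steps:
L(c) = 8/(-214 + c² + c²*(-8 + c)) (L(c) = 8/(-3 + ((c² + (c*(-8 + c))*c) - 211)) = 8/(-3 + ((c² + c²*(-8 + c)) - 211)) = 8/(-3 + (-211 + c² + c²*(-8 + c))) = 8/(-214 + c² + c²*(-8 + c)))
√(L(-49) - 497121) = √(8/(-214 + (-49)³ - 7*(-49)²) - 497121) = √(8/(-214 - 117649 - 7*2401) - 497121) = √(8/(-214 - 117649 - 16807) - 497121) = √(8/(-134670) - 497121) = √(8*(-1/134670) - 497121) = √(-4/67335 - 497121) = √(-33473642539/67335) = I*√502104638085/1005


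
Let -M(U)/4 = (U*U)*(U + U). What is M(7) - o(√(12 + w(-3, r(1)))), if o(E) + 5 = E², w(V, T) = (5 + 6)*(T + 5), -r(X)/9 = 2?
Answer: -2608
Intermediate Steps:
r(X) = -18 (r(X) = -9*2 = -18)
w(V, T) = 55 + 11*T (w(V, T) = 11*(5 + T) = 55 + 11*T)
M(U) = -8*U³ (M(U) = -4*U*U*(U + U) = -4*U²*2*U = -8*U³)
o(E) = -5 + E²
M(7) - o(√(12 + w(-3, r(1)))) = -8*7³ - (-5 + (√(12 + (55 + 11*(-18))))²) = -8*343 - (-5 + (√(12 + (55 - 198)))²) = -2744 - (-5 + (√(12 - 143))²) = -2744 - (-5 + (√(-131))²) = -2744 - (-5 + (I*√131)²) = -2744 - (-5 - 131) = -2744 - 1*(-136) = -2744 + 136 = -2608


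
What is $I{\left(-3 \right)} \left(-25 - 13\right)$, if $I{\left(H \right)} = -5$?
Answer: $190$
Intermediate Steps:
$I{\left(-3 \right)} \left(-25 - 13\right) = - 5 \left(-25 - 13\right) = \left(-5\right) \left(-38\right) = 190$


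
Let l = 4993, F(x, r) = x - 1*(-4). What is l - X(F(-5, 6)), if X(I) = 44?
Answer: 4949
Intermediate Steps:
F(x, r) = 4 + x (F(x, r) = x + 4 = 4 + x)
l - X(F(-5, 6)) = 4993 - 1*44 = 4993 - 44 = 4949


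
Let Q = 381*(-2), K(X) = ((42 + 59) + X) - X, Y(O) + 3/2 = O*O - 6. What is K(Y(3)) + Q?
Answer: -661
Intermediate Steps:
Y(O) = -15/2 + O**2 (Y(O) = -3/2 + (O*O - 6) = -3/2 + (O**2 - 6) = -3/2 + (-6 + O**2) = -15/2 + O**2)
K(X) = 101 (K(X) = (101 + X) - X = 101)
Q = -762
K(Y(3)) + Q = 101 - 762 = -661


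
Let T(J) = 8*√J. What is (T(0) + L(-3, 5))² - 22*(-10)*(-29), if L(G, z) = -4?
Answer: -6364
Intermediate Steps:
(T(0) + L(-3, 5))² - 22*(-10)*(-29) = (8*√0 - 4)² - 22*(-10)*(-29) = (8*0 - 4)² + 220*(-29) = (0 - 4)² - 6380 = (-4)² - 6380 = 16 - 6380 = -6364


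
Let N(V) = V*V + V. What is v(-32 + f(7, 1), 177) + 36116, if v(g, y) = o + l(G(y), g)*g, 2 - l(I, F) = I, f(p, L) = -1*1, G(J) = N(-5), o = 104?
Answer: 36814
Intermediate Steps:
N(V) = V + V² (N(V) = V² + V = V + V²)
G(J) = 20 (G(J) = -5*(1 - 5) = -5*(-4) = 20)
f(p, L) = -1
l(I, F) = 2 - I
v(g, y) = 104 - 18*g (v(g, y) = 104 + (2 - 1*20)*g = 104 + (2 - 20)*g = 104 - 18*g)
v(-32 + f(7, 1), 177) + 36116 = (104 - 18*(-32 - 1)) + 36116 = (104 - 18*(-33)) + 36116 = (104 + 594) + 36116 = 698 + 36116 = 36814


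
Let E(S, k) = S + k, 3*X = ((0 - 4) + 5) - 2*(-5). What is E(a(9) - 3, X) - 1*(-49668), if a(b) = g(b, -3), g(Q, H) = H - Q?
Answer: 148970/3 ≈ 49657.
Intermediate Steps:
a(b) = -3 - b
X = 11/3 (X = (((0 - 4) + 5) - 2*(-5))/3 = ((-4 + 5) + 10)/3 = (1 + 10)/3 = (⅓)*11 = 11/3 ≈ 3.6667)
E(a(9) - 3, X) - 1*(-49668) = (((-3 - 1*9) - 3) + 11/3) - 1*(-49668) = (((-3 - 9) - 3) + 11/3) + 49668 = ((-12 - 3) + 11/3) + 49668 = (-15 + 11/3) + 49668 = -34/3 + 49668 = 148970/3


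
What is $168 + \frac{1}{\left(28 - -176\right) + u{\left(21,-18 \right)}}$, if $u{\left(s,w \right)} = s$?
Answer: $\frac{37801}{225} \approx 168.0$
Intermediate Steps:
$168 + \frac{1}{\left(28 - -176\right) + u{\left(21,-18 \right)}} = 168 + \frac{1}{\left(28 - -176\right) + 21} = 168 + \frac{1}{\left(28 + 176\right) + 21} = 168 + \frac{1}{204 + 21} = 168 + \frac{1}{225} = \frac{37801}{225}$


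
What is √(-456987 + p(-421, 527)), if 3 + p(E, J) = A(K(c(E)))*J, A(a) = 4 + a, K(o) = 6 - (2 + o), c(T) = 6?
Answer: 16*I*√1781 ≈ 675.23*I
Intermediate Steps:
K(o) = 4 - o (K(o) = 6 + (-2 - o) = 4 - o)
p(E, J) = -3 + 2*J (p(E, J) = -3 + (4 + (4 - 1*6))*J = -3 + (4 + (4 - 6))*J = -3 + (4 - 2)*J = -3 + 2*J)
√(-456987 + p(-421, 527)) = √(-456987 + (-3 + 2*527)) = √(-456987 + (-3 + 1054)) = √(-456987 + 1051) = √(-455936) = 16*I*√1781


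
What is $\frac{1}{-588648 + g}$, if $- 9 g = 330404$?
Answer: $- \frac{9}{5628236} \approx -1.5991 \cdot 10^{-6}$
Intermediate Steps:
$g = - \frac{330404}{9}$ ($g = \left(- \frac{1}{9}\right) 330404 = - \frac{330404}{9} \approx -36712.0$)
$\frac{1}{-588648 + g} = \frac{1}{-588648 - \frac{330404}{9}} = \frac{1}{- \frac{5628236}{9}} = - \frac{9}{5628236}$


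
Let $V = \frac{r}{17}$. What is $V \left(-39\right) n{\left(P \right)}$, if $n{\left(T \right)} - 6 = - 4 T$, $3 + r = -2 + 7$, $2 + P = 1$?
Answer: $- \frac{780}{17} \approx -45.882$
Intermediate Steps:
$P = -1$ ($P = -2 + 1 = -1$)
$r = 2$ ($r = -3 + \left(-2 + 7\right) = -3 + 5 = 2$)
$n{\left(T \right)} = 6 - 4 T$
$V = \frac{2}{17} \approx 0.11765$
$V \left(-39\right) n{\left(P \right)} = \frac{2}{17} \left(-39\right) \left(6 - -4\right) = - \frac{78 \left(6 + 4\right)}{17} = \left(- \frac{78}{17}\right) 10 = - \frac{780}{17}$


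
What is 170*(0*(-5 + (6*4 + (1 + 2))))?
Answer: 0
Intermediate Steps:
170*(0*(-5 + (6*4 + (1 + 2)))) = 170*(0*(-5 + (24 + 3))) = 170*(0*(-5 + 27)) = 170*(0*22) = 170*0 = 0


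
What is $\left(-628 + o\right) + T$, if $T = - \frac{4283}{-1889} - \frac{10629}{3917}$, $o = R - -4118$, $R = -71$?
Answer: $\frac{25294607577}{7399213} \approx 3418.6$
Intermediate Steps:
$o = 4047$ ($o = -71 - -4118 = -71 + 4118 = 4047$)
$T = - \frac{3301670}{7399213}$ ($T = \left(-4283\right) \left(- \frac{1}{1889}\right) - \frac{10629}{3917} = \frac{4283}{1889} - \frac{10629}{3917} = - \frac{3301670}{7399213} \approx -0.44622$)
$\left(-628 + o\right) + T = \left(-628 + 4047\right) - \frac{3301670}{7399213} = 3419 - \frac{3301670}{7399213} = \frac{25294607577}{7399213}$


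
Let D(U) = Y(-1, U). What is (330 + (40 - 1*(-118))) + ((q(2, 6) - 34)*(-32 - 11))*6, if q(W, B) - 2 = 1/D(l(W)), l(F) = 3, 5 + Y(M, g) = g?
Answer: 8873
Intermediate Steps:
Y(M, g) = -5 + g
D(U) = -5 + U
q(W, B) = 3/2 (q(W, B) = 2 + 1/(-5 + 3) = 2 + 1/(-2) = 2 - ½ = 3/2)
(330 + (40 - 1*(-118))) + ((q(2, 6) - 34)*(-32 - 11))*6 = (330 + (40 - 1*(-118))) + ((3/2 - 34)*(-32 - 11))*6 = (330 + (40 + 118)) - 65/2*(-43)*6 = (330 + 158) + (2795/2)*6 = 488 + 8385 = 8873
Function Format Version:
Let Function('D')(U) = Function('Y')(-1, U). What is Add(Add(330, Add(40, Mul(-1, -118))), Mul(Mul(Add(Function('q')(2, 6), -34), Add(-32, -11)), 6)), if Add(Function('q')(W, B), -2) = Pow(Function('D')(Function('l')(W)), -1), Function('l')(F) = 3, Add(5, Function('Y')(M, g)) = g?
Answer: 8873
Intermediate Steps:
Function('Y')(M, g) = Add(-5, g)
Function('D')(U) = Add(-5, U)
Function('q')(W, B) = Rational(3, 2) (Function('q')(W, B) = Add(2, Pow(Add(-5, 3), -1)) = Add(2, Pow(-2, -1)) = Add(2, Rational(-1, 2)) = Rational(3, 2))
Add(Add(330, Add(40, Mul(-1, -118))), Mul(Mul(Add(Function('q')(2, 6), -34), Add(-32, -11)), 6)) = Add(Add(330, Add(40, Mul(-1, -118))), Mul(Mul(Add(Rational(3, 2), -34), Add(-32, -11)), 6)) = Add(Add(330, Add(40, 118)), Mul(Mul(Rational(-65, 2), -43), 6)) = Add(Add(330, 158), Mul(Rational(2795, 2), 6)) = Add(488, 8385) = 8873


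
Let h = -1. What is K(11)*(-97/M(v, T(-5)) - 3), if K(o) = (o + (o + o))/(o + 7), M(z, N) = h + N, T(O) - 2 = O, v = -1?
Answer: 935/24 ≈ 38.958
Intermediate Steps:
T(O) = 2 + O
M(z, N) = -1 + N
K(o) = 3*o/(7 + o) (K(o) = (o + 2*o)/(7 + o) = (3*o)/(7 + o) = 3*o/(7 + o))
K(11)*(-97/M(v, T(-5)) - 3) = (3*11/(7 + 11))*(-97/(-1 + (2 - 5)) - 3) = (3*11/18)*(-97/(-1 - 3) - 3) = (3*11*(1/18))*(-97/(-4) - 3) = 11*(-97*(-¼) - 3)/6 = 11*(97/4 - 3)/6 = (11/6)*(85/4) = 935/24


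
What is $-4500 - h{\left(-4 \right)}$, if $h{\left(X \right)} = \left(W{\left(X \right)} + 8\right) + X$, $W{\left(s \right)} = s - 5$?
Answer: $-4495$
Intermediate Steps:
$W{\left(s \right)} = -5 + s$ ($W{\left(s \right)} = s - 5 = -5 + s$)
$h{\left(X \right)} = 3 + 2 X$ ($h{\left(X \right)} = \left(\left(-5 + X\right) + 8\right) + X = \left(3 + X\right) + X = 3 + 2 X$)
$-4500 - h{\left(-4 \right)} = -4500 - \left(3 + 2 \left(-4\right)\right) = -4500 - \left(3 - 8\right) = -4500 - -5 = -4500 + 5 = -4495$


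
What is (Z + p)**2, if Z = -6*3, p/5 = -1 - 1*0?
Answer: 529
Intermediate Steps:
p = -5 (p = 5*(-1 - 1*0) = 5*(-1 + 0) = 5*(-1) = -5)
Z = -18
(Z + p)**2 = (-18 - 5)**2 = (-23)**2 = 529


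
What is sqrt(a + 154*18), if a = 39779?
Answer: sqrt(42551) ≈ 206.28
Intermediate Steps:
sqrt(a + 154*18) = sqrt(39779 + 154*18) = sqrt(39779 + 2772) = sqrt(42551)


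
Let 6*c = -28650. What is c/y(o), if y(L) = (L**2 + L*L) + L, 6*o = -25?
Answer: -1719/11 ≈ -156.27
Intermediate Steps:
c = -4775 (c = (1/6)*(-28650) = -4775)
o = -25/6 (o = (1/6)*(-25) = -25/6 ≈ -4.1667)
y(L) = L + 2*L**2 (y(L) = (L**2 + L**2) + L = 2*L**2 + L = L + 2*L**2)
c/y(o) = -4775*(-6/(25*(1 + 2*(-25/6)))) = -4775*(-6/(25*(1 - 25/3))) = -4775/((-25/6*(-22/3))) = -4775/275/9 = -4775*9/275 = -1719/11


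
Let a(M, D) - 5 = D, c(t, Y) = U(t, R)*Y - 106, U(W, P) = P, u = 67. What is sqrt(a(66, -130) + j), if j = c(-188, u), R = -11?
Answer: 22*I*sqrt(2) ≈ 31.113*I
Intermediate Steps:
c(t, Y) = -106 - 11*Y (c(t, Y) = -11*Y - 106 = -106 - 11*Y)
j = -843 (j = -106 - 11*67 = -106 - 737 = -843)
a(M, D) = 5 + D
sqrt(a(66, -130) + j) = sqrt((5 - 130) - 843) = sqrt(-125 - 843) = sqrt(-968) = 22*I*sqrt(2)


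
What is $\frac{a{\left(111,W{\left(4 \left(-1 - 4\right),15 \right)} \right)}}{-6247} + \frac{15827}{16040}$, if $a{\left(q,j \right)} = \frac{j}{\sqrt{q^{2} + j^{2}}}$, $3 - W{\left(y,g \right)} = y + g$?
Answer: $\frac{15827}{16040} - \frac{8 \sqrt{12385}}{77369095} \approx 0.98671$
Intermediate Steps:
$W{\left(y,g \right)} = 3 - g - y$ ($W{\left(y,g \right)} = 3 - \left(y + g\right) = 3 - \left(g + y\right) = 3 - g - y$)
$a{\left(q,j \right)} = \frac{j}{\sqrt{j^{2} + q^{2}}}$
$\frac{a{\left(111,W{\left(4 \left(-1 - 4\right),15 \right)} \right)}}{-6247} + \frac{15827}{16040} = \frac{\left(3 - 15 - 4 \left(-1 - 4\right)\right) \frac{1}{\sqrt{\left(3 - 15 - 4 \left(-1 - 4\right)\right)^{2} + 111^{2}}}}{-6247} + \frac{15827}{16040} = \frac{3 - 15 - 4 \left(-5\right)}{\sqrt{\left(3 - 15 - 4 \left(-5\right)\right)^{2} + 12321}} \left(- \frac{1}{6247}\right) + 15827 \cdot \frac{1}{16040} = \frac{3 - 15 - -20}{\sqrt{\left(3 - 15 - -20\right)^{2} + 12321}} \left(- \frac{1}{6247}\right) + \frac{15827}{16040} = \frac{3 - 15 + 20}{\sqrt{\left(3 - 15 + 20\right)^{2} + 12321}} \left(- \frac{1}{6247}\right) + \frac{15827}{16040} = \frac{8}{\sqrt{8^{2} + 12321}} \left(- \frac{1}{6247}\right) + \frac{15827}{16040} = \frac{8}{\sqrt{64 + 12321}} \left(- \frac{1}{6247}\right) + \frac{15827}{16040} = \frac{8}{\sqrt{12385}} \left(- \frac{1}{6247}\right) + \frac{15827}{16040} = 8 \frac{\sqrt{12385}}{12385} \left(- \frac{1}{6247}\right) + \frac{15827}{16040} = \frac{8 \sqrt{12385}}{12385} \left(- \frac{1}{6247}\right) + \frac{15827}{16040} = - \frac{8 \sqrt{12385}}{77369095} + \frac{15827}{16040} = \frac{15827}{16040} - \frac{8 \sqrt{12385}}{77369095}$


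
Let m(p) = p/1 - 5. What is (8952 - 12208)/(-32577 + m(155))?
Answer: 3256/32427 ≈ 0.10041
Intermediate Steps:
m(p) = -5 + p (m(p) = 1*p - 5 = p - 5 = -5 + p)
(8952 - 12208)/(-32577 + m(155)) = (8952 - 12208)/(-32577 + (-5 + 155)) = -3256/(-32577 + 150) = -3256/(-32427) = -3256*(-1/32427) = 3256/32427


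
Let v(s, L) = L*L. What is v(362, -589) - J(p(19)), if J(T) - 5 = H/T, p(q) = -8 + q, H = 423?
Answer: 3815653/11 ≈ 3.4688e+5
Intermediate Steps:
J(T) = 5 + 423/T
v(s, L) = L²
v(362, -589) - J(p(19)) = (-589)² - (5 + 423/(-8 + 19)) = 346921 - (5 + 423/11) = 346921 - 1*478/11 = 346921 - 478/11 = 3815653/11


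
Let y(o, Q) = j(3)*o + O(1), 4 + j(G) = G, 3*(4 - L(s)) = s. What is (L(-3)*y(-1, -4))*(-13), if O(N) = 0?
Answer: -65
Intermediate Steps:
L(s) = 4 - s/3
j(G) = -4 + G
y(o, Q) = -o (y(o, Q) = (-4 + 3)*o + 0 = -o + 0 = -o)
(L(-3)*y(-1, -4))*(-13) = ((4 - ⅓*(-3))*(-1*(-1)))*(-13) = ((4 + 1)*1)*(-13) = (5*1)*(-13) = 5*(-13) = -65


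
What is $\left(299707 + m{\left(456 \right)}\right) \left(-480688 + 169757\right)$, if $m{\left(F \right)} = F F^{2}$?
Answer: $-29575297474913$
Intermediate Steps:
$m{\left(F \right)} = F^{3}$
$\left(299707 + m{\left(456 \right)}\right) \left(-480688 + 169757\right) = \left(299707 + 456^{3}\right) \left(-480688 + 169757\right) = \left(299707 + 94818816\right) \left(-310931\right) = 95118523 \left(-310931\right) = -29575297474913$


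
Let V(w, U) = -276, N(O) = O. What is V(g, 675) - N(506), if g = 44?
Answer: -782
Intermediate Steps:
V(g, 675) - N(506) = -276 - 1*506 = -276 - 506 = -782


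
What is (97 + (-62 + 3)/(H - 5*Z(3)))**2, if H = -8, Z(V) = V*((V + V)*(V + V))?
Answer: 2831836225/300304 ≈ 9429.9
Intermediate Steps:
Z(V) = 4*V**3 (Z(V) = V*((2*V)*(2*V)) = V*(4*V**2) = 4*V**3)
(97 + (-62 + 3)/(H - 5*Z(3)))**2 = (97 + (-62 + 3)/(-8 - 20*3**3))**2 = (97 - 59/(-8 - 20*27))**2 = (97 - 59/(-8 - 5*108))**2 = (97 - 59/(-8 - 540))**2 = (97 - 59/(-548))**2 = (97 - 59*(-1/548))**2 = (97 + 59/548)**2 = (53215/548)**2 = 2831836225/300304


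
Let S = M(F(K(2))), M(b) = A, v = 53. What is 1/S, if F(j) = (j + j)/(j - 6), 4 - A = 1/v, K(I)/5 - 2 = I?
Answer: 53/211 ≈ 0.25118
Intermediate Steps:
K(I) = 10 + 5*I
A = 211/53 (A = 4 - 1/53 = 211/53 ≈ 3.9811)
F(j) = 2*j/(-6 + j) (F(j) = (2*j)/(-6 + j) = 2*j/(-6 + j))
M(b) = 211/53
S = 211/53 ≈ 3.9811
1/S = 1/(211/53) = 53/211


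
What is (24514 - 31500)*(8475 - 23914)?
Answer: 107856854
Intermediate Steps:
(24514 - 31500)*(8475 - 23914) = -6986*(-15439) = 107856854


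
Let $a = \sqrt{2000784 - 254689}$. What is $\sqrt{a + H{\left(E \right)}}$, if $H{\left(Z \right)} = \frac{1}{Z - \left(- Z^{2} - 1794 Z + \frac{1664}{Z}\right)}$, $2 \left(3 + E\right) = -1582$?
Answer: $\frac{\sqrt{-13918484138 + 11062298512761444 \sqrt{1746095}}}{105177462} \approx 36.351$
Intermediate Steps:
$E = -794$ ($E = -3 + \frac{1}{2} \left(-1582\right) = -3 - 791 = -794$)
$H{\left(Z \right)} = \frac{1}{Z^{2} - \frac{1664}{Z} + 1795 Z}$ ($H{\left(Z \right)} = \frac{1}{Z + \left(Z^{2} - \frac{1664}{Z} + 1794 Z\right)} = \frac{1}{Z^{2} - \frac{1664}{Z} + 1795 Z}$)
$a = \sqrt{1746095} \approx 1321.4$
$\sqrt{a + H{\left(E \right)}} = \sqrt{\sqrt{1746095} - \frac{794}{-1664 + \left(-794\right)^{3} + 1795 \left(-794\right)^{2}}} = \sqrt{\sqrt{1746095} - \frac{794}{-1664 - 500566184 + 1795 \cdot 630436}} = \sqrt{\sqrt{1746095} - \frac{794}{-1664 - 500566184 + 1131632620}} = \sqrt{\sqrt{1746095} - \frac{794}{631064772}} = \sqrt{\sqrt{1746095} - \frac{397}{315532386}} = \sqrt{- \frac{397}{315532386} + \sqrt{1746095}}$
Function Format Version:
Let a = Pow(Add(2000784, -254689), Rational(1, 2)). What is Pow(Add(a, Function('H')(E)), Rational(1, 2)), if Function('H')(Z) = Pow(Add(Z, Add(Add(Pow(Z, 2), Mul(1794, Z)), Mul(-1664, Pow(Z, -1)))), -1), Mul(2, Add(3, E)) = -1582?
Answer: Mul(Rational(1, 105177462), Pow(Add(-13918484138, Mul(11062298512761444, Pow(1746095, Rational(1, 2)))), Rational(1, 2))) ≈ 36.351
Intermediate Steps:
E = -794 (E = Add(-3, Mul(Rational(1, 2), -1582)) = Add(-3, -791) = -794)
Function('H')(Z) = Pow(Add(Pow(Z, 2), Mul(-1664, Pow(Z, -1)), Mul(1795, Z)), -1) (Function('H')(Z) = Pow(Add(Z, Add(Pow(Z, 2), Mul(-1664, Pow(Z, -1)), Mul(1794, Z))), -1) = Pow(Add(Pow(Z, 2), Mul(-1664, Pow(Z, -1)), Mul(1795, Z)), -1))
a = Pow(1746095, Rational(1, 2)) ≈ 1321.4
Pow(Add(a, Function('H')(E)), Rational(1, 2)) = Pow(Add(Pow(1746095, Rational(1, 2)), Mul(-794, Pow(Add(-1664, Pow(-794, 3), Mul(1795, Pow(-794, 2))), -1))), Rational(1, 2)) = Pow(Add(Pow(1746095, Rational(1, 2)), Mul(-794, Pow(Add(-1664, -500566184, Mul(1795, 630436)), -1))), Rational(1, 2)) = Pow(Add(Pow(1746095, Rational(1, 2)), Mul(-794, Pow(Add(-1664, -500566184, 1131632620), -1))), Rational(1, 2)) = Pow(Add(Pow(1746095, Rational(1, 2)), Mul(-794, Pow(631064772, -1))), Rational(1, 2)) = Pow(Add(Pow(1746095, Rational(1, 2)), Mul(-794, Rational(1, 631064772))), Rational(1, 2)) = Pow(Add(Pow(1746095, Rational(1, 2)), Rational(-397, 315532386)), Rational(1, 2)) = Pow(Add(Rational(-397, 315532386), Pow(1746095, Rational(1, 2))), Rational(1, 2))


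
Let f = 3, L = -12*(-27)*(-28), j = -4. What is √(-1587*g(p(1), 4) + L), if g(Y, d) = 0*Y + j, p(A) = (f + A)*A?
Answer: 2*I*√681 ≈ 52.192*I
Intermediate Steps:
L = -9072 (L = 324*(-28) = -9072)
p(A) = A*(3 + A) (p(A) = (3 + A)*A = A*(3 + A))
g(Y, d) = -4 (g(Y, d) = 0*Y - 4 = 0 - 4 = -4)
√(-1587*g(p(1), 4) + L) = √(-1587*(-4) - 9072) = √(6348 - 9072) = √(-2724) = 2*I*√681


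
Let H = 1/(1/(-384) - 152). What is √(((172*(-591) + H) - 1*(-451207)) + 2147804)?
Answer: √8508352651121103/58369 ≈ 1580.3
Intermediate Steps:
H = -384/58369 (H = 1/(-1/384 - 152) = 1/(-58369/384) = -384/58369 ≈ -0.0065788)
√(((172*(-591) + H) - 1*(-451207)) + 2147804) = √(((172*(-591) - 384/58369) - 1*(-451207)) + 2147804) = √(((-101652 - 384/58369) + 451207) + 2147804) = √((-5933325972/58369 + 451207) + 2147804) = √(20403175411/58369 + 2147804) = √(145768347087/58369) = √8508352651121103/58369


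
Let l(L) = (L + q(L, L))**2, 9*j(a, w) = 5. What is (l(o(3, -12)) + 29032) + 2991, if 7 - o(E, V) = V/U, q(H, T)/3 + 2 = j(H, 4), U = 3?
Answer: 288607/9 ≈ 32067.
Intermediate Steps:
j(a, w) = 5/9 (j(a, w) = (1/9)*5 = 5/9)
q(H, T) = -13/3 (q(H, T) = -6 + 3*(5/9) = -6 + 5/3 = -13/3)
o(E, V) = 7 - V/3
l(L) = (-13/3 + L)**2 (l(L) = (L - 13/3)**2 = (-13/3 + L)**2)
(l(o(3, -12)) + 29032) + 2991 = ((-13 + 3*(7 - 1/3*(-12)))**2/9 + 29032) + 2991 = ((-13 + 3*(7 + 4))**2/9 + 29032) + 2991 = ((-13 + 3*11)**2/9 + 29032) + 2991 = ((-13 + 33)**2/9 + 29032) + 2991 = ((1/9)*20**2 + 29032) + 2991 = ((1/9)*400 + 29032) + 2991 = (400/9 + 29032) + 2991 = 261688/9 + 2991 = 288607/9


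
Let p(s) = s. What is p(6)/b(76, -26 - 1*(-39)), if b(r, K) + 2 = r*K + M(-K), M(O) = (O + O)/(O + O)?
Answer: 2/329 ≈ 0.0060790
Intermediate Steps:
M(O) = 1 (M(O) = (2*O)/((2*O)) = (2*O)*(1/(2*O)) = 1)
b(r, K) = -1 + K*r (b(r, K) = -2 + (r*K + 1) = -2 + (K*r + 1) = -2 + (1 + K*r) = -1 + K*r)
p(6)/b(76, -26 - 1*(-39)) = 6/(-1 + (-26 - 1*(-39))*76) = 6/(-1 + (-26 + 39)*76) = 6/(-1 + 13*76) = 6/(-1 + 988) = 6/987 = 6*(1/987) = 2/329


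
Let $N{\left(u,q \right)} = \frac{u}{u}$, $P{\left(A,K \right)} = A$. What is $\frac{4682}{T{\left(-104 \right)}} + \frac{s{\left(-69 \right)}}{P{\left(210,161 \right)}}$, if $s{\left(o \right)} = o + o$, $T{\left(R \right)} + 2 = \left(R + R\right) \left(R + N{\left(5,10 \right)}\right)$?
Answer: $- \frac{164418}{374885} \approx -0.43858$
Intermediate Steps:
$N{\left(u,q \right)} = 1$
$T{\left(R \right)} = -2 + 2 R \left(1 + R\right)$ ($T{\left(R \right)} = -2 + \left(R + R\right) \left(R + 1\right) = -2 + 2 R \left(1 + R\right)$)
$s{\left(o \right)} = 2 o$
$\frac{4682}{T{\left(-104 \right)}} + \frac{s{\left(-69 \right)}}{P{\left(210,161 \right)}} = \frac{4682}{-2 + 2 \left(-104\right) + 2 \left(-104\right)^{2}} + \frac{2 \left(-69\right)}{210} = \frac{4682}{-2 - 208 + 2 \cdot 10816} - \frac{23}{35} = \frac{4682}{-2 - 208 + 21632} - \frac{23}{35} = \frac{4682}{21422} - \frac{23}{35} = 4682 \cdot \frac{1}{21422} - \frac{23}{35} = \frac{2341}{10711} - \frac{23}{35} = - \frac{164418}{374885}$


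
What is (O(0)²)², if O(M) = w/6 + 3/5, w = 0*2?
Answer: 81/625 ≈ 0.12960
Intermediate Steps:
w = 0
O(M) = ⅗ (O(M) = 0/6 + 3/5 = 0*(⅙) + 3*(⅕) = 0 + ⅗ = ⅗)
(O(0)²)² = ((⅗)²)² = (9/25)² = 81/625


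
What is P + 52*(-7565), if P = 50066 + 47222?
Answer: -296092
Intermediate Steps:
P = 97288
P + 52*(-7565) = 97288 + 52*(-7565) = 97288 - 393380 = -296092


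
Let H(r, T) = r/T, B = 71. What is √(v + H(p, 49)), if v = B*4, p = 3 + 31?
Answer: 15*√62/7 ≈ 16.873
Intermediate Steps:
p = 34
v = 284 (v = 71*4 = 284)
√(v + H(p, 49)) = √(284 + 34/49) = √(13950/49) = 15*√62/7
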